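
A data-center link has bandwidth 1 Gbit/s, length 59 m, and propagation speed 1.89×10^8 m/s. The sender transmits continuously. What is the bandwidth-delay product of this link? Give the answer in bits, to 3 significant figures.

312 bits

Propagation delay = 59 / 189000000 = 3.12169e-07 s.
BDP = R × t_prop = 1000000000 × 3.12169e-07 = 312.169 bits.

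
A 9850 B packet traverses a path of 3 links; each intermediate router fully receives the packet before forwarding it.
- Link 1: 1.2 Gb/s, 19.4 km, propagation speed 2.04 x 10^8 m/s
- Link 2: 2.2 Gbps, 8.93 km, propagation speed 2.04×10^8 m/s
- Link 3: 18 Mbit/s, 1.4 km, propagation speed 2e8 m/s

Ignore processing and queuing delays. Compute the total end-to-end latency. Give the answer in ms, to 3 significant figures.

4.63 ms

L = 9850 × 8 = 78800 bits.
Transmission delays (L/R per hop): 0.0656667, 0.0358182, 4.37778 ms; sum = 4.47926 ms.
Propagation delays (d/s per hop): 0.095098, 0.0437745, 0.007 ms; sum = 0.145873 ms.
End-to-end = 4.63 ms.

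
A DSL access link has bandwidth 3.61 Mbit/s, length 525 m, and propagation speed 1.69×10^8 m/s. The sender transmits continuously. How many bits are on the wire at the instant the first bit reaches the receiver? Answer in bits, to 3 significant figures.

11.2 bits

Propagation delay = 525 / 169000000 = 3.10651e-06 s.
BDP = R × t_prop = 3610000 × 3.10651e-06 = 11.2145 bits.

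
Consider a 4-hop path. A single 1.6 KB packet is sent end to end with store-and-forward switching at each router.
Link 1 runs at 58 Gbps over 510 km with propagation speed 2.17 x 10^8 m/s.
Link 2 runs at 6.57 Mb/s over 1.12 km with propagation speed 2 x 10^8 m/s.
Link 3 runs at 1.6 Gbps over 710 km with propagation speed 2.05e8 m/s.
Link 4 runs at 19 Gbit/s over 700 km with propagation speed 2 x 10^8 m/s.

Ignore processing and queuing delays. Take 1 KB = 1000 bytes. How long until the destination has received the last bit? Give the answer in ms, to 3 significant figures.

11.3 ms

L = 12800 bits.
Transmission delays (L/R per hop): 0.00022069, 1.94825, 0.008, 0.000673684 ms; sum = 1.95714 ms.
Propagation delays (d/s per hop): 2.35023, 0.0056, 3.46341, 3.5 ms; sum = 9.31925 ms.
End-to-end = 11.3 ms.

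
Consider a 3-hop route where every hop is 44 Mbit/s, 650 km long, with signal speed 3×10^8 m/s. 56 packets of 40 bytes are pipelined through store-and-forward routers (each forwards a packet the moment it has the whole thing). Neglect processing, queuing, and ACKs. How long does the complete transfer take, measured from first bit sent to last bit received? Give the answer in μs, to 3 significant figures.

6920 μs

Per-hop transmission t_tx = L/R = 320/44000000 = 7.27273 μs.
Per-hop propagation t_prop = 650000/300000000 = 2166.67 μs.
Pipeline fill: first packet needs 3·t_tx to clear all hops; remaining 55 packets each add one t_tx.
Total = (3+56-1)·t_tx + 3·t_prop = 58·7.27273 + 3·2166.67 = 6920 μs.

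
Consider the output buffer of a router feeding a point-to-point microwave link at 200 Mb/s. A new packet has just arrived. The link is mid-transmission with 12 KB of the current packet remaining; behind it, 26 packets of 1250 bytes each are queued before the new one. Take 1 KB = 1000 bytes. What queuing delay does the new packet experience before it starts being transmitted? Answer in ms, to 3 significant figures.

1.78 ms

Each queued packet: L/R = 10000/200000000 = 0.05 ms.
26 queued → 1.3 ms.
Plus remaining 96000 bits of current packet: 0.48 ms.
Queuing delay = 1.78 ms.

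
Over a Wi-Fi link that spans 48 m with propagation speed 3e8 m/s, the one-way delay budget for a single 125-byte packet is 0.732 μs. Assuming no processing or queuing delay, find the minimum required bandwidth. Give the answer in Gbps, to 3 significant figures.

1.75 Gbps

L = 1000 bits.
Propagation delay = 48 / 300000000 = 0.16 μs.
Transmission budget = 0.732 − 0.16 = 0.572 μs.
R ≥ L / t_tx = 1000 bits / 5.72e-07 s = 1.75 Gbps.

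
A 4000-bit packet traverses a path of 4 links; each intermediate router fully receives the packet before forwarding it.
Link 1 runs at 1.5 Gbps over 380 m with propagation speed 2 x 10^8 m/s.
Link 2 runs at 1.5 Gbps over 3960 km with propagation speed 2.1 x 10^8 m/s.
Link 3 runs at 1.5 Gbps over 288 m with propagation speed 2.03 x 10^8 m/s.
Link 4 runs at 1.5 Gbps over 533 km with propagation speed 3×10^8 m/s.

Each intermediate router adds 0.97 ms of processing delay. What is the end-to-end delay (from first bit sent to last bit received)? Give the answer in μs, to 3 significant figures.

Transmission delay per hop = L/R = 4000/1500000000 = 2.66667 μs; 4 hops → 10.6667 μs.
Propagation delays (d/s per hop): 1.9, 18857.1, 1.41872, 1776.67 μs; sum = 20637.1 μs.
Processing at 3 router(s): 3 × 0.97 ms = 2910 μs.
End-to-end = 23600 μs.

23600 μs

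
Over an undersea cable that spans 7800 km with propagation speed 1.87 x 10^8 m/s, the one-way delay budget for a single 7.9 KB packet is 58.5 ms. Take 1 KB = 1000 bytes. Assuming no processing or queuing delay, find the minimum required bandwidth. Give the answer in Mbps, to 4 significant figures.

L = 63200 bits.
Propagation delay = 7800000 / 187000000 = 41.7112 ms.
Transmission budget = 58.5 − 41.7112 = 16.7888 ms.
R ≥ L / t_tx = 63200 bits / 0.0167888 s = 3.764 Mbps.

3.764 Mbps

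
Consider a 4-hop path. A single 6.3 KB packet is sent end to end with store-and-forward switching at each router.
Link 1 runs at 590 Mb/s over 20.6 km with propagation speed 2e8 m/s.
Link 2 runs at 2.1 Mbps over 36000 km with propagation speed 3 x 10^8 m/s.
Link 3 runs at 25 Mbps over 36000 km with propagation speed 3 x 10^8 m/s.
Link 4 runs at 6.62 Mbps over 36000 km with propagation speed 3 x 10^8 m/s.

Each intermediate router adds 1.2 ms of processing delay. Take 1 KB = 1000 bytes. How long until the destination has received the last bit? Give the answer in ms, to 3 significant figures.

L = 50400 bits.
Transmission delays (L/R per hop): 0.0854237, 24, 2.016, 7.61329 ms; sum = 33.7147 ms.
Propagation delays (d/s per hop): 0.103, 120, 120, 120 ms; sum = 360.103 ms.
Processing at 3 router(s): 3 × 1.2 ms = 3.6 ms.
End-to-end = 397 ms.

397 ms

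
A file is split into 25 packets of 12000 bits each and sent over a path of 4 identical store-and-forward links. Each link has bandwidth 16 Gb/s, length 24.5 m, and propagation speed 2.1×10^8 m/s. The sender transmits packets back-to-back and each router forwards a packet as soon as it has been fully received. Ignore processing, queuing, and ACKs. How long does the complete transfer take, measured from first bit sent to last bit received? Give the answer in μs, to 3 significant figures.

21.5 μs

Per-hop transmission t_tx = L/R = 12000/16000000000 = 0.75 μs.
Per-hop propagation t_prop = 24.5/210000000 = 0.116667 μs.
Pipeline fill: first packet needs 4·t_tx to clear all hops; remaining 24 packets each add one t_tx.
Total = (4+25-1)·t_tx + 4·t_prop = 28·0.75 + 4·0.116667 = 21.5 μs.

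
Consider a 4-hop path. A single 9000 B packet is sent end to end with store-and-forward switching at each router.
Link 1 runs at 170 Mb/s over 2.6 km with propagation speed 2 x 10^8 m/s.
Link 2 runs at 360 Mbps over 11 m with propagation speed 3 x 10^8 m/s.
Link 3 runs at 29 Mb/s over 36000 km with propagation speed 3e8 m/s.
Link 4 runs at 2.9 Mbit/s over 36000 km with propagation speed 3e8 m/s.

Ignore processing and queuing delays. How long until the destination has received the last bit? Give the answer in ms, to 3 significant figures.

L = 9000 × 8 = 72000 bits.
Transmission delays (L/R per hop): 0.423529, 0.2, 2.48276, 24.8276 ms; sum = 27.9339 ms.
Propagation delays (d/s per hop): 0.013, 3.66667e-05, 120, 120 ms; sum = 240.013 ms.
End-to-end = 268 ms.

268 ms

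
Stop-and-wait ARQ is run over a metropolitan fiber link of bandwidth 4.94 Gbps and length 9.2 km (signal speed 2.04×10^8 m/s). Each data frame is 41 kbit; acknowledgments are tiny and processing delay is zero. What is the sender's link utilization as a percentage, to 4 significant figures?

t_tx = L/R = 41000/4940000000 = 8.2996e-06 s.
t_prop = 9200/204000000 = 4.5098e-05 s; RTT = 9.01961e-05 s.
Cycle = t_tx + RTT = 9.84957e-05 s.
Utilization = t_tx / cycle = 8.2996e-06/9.84957e-05 = 8.426 %.

8.426 %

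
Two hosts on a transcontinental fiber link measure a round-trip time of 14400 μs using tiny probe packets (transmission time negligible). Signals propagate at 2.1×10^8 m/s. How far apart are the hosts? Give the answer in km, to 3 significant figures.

One-way propagation = RTT/2 = 7200 μs.
d = s × t = 210000000 × 0.0072 = 1510 km.

1510 km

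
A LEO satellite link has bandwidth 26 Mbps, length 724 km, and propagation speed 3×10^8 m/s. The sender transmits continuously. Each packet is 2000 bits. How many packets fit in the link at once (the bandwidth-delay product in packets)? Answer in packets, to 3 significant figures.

31.4 packets

Propagation delay = 724000 / 300000000 = 0.00241333 s.
BDP = R × t_prop = 26000000 × 0.00241333 = 62746.7 bits.
In packets of 2000 bits: 31.4 packets.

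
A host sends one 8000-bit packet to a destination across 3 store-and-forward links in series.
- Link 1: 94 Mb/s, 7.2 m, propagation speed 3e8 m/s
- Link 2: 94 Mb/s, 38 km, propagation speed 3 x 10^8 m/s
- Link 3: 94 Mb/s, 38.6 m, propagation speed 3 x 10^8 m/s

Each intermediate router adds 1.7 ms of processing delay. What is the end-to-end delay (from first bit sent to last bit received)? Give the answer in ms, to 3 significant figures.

Transmission delay per hop = L/R = 8000/94000000 = 0.0851064 ms; 3 hops → 0.255319 ms.
Propagation delays (d/s per hop): 2.4e-05, 0.126667, 0.000128667 ms; sum = 0.126819 ms.
Processing at 2 router(s): 2 × 1.7 ms = 3.4 ms.
End-to-end = 3.78 ms.

3.78 ms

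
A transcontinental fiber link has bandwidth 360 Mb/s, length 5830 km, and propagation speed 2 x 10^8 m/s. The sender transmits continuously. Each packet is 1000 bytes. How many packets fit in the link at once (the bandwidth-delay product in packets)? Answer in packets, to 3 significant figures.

1310 packets

Propagation delay = 5830000 / 200000000 = 0.02915 s.
BDP = R × t_prop = 360000000 × 0.02915 = 10494000 bits.
In packets of 8000 bits: 1310 packets.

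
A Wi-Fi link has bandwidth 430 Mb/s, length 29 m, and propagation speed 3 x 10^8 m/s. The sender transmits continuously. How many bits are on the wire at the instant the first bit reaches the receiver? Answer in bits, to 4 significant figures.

41.57 bits

Propagation delay = 29 / 300000000 = 9.66667e-08 s.
BDP = R × t_prop = 430000000 × 9.66667e-08 = 41.5667 bits.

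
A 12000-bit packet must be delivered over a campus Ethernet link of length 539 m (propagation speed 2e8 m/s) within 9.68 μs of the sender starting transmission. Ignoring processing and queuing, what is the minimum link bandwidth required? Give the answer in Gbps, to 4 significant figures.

Propagation delay = 539 / 200000000 = 2.695 μs.
Transmission budget = 9.68 − 2.695 = 6.985 μs.
R ≥ L / t_tx = 12000 bits / 6.985e-06 s = 1.718 Gbps.

1.718 Gbps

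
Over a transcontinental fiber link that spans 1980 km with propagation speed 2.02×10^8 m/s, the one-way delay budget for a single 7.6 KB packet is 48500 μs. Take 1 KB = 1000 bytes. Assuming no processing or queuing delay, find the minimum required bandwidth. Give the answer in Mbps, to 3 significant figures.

1.57 Mbps

L = 60800 bits.
Propagation delay = 1980000 / 202000000 = 9801.98 μs.
Transmission budget = 48500 − 9801.98 = 38698 μs.
R ≥ L / t_tx = 60800 bits / 0.038698 s = 1.57 Mbps.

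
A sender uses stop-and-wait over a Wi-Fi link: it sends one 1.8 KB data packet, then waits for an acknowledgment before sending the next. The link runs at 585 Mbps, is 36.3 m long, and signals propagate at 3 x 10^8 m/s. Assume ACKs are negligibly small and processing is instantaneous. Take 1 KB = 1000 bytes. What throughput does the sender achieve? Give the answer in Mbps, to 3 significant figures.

t_tx = L/R = 14400/585000000 = 2.46154e-05 s.
t_prop = 36.3/300000000 = 1.21e-07 s; RTT = 2.42e-07 s.
Cycle = t_tx + RTT = 2.48574e-05 s.
Throughput = L / cycle = 14400 / 2.48574e-05 = 579 Mbps.

579 Mbps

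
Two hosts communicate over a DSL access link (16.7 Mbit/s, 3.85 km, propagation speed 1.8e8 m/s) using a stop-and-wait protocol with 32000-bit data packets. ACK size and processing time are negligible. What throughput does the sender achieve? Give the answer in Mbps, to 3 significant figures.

16.3 Mbps

t_tx = L/R = 32000/16700000 = 0.00191617 s.
t_prop = 3850/180000000 = 2.13889e-05 s; RTT = 4.27778e-05 s.
Cycle = t_tx + RTT = 0.00195895 s.
Throughput = L / cycle = 32000 / 0.00195895 = 16.3 Mbps.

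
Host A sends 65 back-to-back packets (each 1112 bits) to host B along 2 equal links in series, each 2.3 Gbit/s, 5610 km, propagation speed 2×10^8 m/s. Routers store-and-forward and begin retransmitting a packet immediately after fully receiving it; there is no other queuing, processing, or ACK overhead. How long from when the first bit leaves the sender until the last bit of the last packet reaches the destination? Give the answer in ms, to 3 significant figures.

56.1 ms

Per-hop transmission t_tx = L/R = 1112/2300000000 = 0.000483478 ms.
Per-hop propagation t_prop = 5610000/200000000 = 28.05 ms.
Pipeline fill: first packet needs 2·t_tx to clear all hops; remaining 64 packets each add one t_tx.
Total = (2+65-1)·t_tx + 2·t_prop = 66·0.000483478 + 2·28.05 = 56.1 ms.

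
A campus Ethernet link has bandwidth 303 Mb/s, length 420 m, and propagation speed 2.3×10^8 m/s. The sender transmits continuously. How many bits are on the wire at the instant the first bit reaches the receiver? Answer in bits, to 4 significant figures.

553.3 bits

Propagation delay = 420 / 2.3e+08 = 1.82609e-06 s.
BDP = R × t_prop = 303000000 × 1.82609e-06 = 553.304 bits.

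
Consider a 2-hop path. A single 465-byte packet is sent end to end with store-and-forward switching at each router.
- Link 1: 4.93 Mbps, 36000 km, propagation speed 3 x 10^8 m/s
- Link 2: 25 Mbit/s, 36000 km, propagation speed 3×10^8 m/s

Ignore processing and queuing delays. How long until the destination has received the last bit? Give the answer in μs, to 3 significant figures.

241000 μs

L = 465 × 8 = 3720 bits.
Transmission delays (L/R per hop): 754.564, 148.8 μs; sum = 903.364 μs.
Propagation delays (d/s per hop): 120000, 120000 μs; sum = 240000 μs.
End-to-end = 241000 μs.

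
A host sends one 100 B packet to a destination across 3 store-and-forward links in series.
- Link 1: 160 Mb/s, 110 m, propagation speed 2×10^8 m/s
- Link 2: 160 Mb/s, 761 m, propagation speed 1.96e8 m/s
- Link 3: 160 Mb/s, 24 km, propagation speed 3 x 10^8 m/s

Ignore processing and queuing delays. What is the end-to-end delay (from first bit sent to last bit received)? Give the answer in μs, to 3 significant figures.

99.4 μs

L = 100 × 8 = 800 bits.
Transmission delay per hop = L/R = 800/160000000 = 5 μs; 3 hops → 15 μs.
Propagation delays (d/s per hop): 0.55, 3.88265, 80 μs; sum = 84.4327 μs.
End-to-end = 99.4 μs.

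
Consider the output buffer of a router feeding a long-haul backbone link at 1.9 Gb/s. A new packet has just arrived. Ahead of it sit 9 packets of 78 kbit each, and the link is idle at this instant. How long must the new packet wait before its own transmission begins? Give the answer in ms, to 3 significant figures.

Each queued packet: L/R = 78000/1900000000 = 0.0410526 ms.
9 queued → 0.369474 ms.
Queuing delay = 0.369 ms.

0.369 ms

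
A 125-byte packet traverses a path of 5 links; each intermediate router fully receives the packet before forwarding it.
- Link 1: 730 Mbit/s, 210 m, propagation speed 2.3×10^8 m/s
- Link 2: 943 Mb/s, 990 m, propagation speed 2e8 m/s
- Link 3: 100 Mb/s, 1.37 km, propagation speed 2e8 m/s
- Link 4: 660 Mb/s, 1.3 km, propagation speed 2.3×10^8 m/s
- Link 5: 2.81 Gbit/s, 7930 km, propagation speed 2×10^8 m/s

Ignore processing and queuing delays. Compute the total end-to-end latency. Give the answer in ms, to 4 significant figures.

L = 125 × 8 = 1000 bits.
Transmission delays (L/R per hop): 0.00136986, 0.00106045, 0.01, 0.00151515, 0.000355872 ms; sum = 0.0143013 ms.
Propagation delays (d/s per hop): 0.000913043, 0.00495, 0.00685, 0.00565217, 39.65 ms; sum = 39.6684 ms.
End-to-end = 39.68 ms.

39.68 ms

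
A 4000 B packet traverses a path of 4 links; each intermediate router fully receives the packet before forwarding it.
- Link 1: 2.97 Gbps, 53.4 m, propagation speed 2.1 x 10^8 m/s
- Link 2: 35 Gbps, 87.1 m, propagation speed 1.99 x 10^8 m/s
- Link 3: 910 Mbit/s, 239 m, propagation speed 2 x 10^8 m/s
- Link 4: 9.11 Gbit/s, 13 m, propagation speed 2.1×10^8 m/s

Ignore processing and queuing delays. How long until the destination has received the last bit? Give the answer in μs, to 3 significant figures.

L = 4000 × 8 = 32000 bits.
Transmission delays (L/R per hop): 10.7744, 0.914286, 35.1648, 3.51262 μs; sum = 50.3662 μs.
Propagation delays (d/s per hop): 0.254286, 0.437688, 1.195, 0.0619048 μs; sum = 1.94888 μs.
End-to-end = 52.3 μs.

52.3 μs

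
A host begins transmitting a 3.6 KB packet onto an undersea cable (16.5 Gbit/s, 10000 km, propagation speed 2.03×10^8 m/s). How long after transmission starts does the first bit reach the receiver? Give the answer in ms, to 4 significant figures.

First bit experiences only propagation delay: d/s = 10000000/2.03e+08 = 49.26 ms.

49.26 ms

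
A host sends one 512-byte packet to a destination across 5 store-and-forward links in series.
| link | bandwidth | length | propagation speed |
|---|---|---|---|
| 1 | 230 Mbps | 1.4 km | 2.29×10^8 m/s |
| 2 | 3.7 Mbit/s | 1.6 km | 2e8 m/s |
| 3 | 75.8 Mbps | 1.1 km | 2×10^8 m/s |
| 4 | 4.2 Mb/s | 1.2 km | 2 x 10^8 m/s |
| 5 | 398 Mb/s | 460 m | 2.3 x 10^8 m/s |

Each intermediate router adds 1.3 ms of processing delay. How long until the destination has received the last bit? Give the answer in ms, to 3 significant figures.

L = 512 × 8 = 4096 bits.
Transmission delays (L/R per hop): 0.0178087, 1.10703, 0.0540369, 0.975238, 0.0102915 ms; sum = 2.1644 ms.
Propagation delays (d/s per hop): 0.00611354, 0.008, 0.0055, 0.006, 0.002 ms; sum = 0.0276135 ms.
Processing at 4 router(s): 4 × 1.3 ms = 5.2 ms.
End-to-end = 7.39 ms.

7.39 ms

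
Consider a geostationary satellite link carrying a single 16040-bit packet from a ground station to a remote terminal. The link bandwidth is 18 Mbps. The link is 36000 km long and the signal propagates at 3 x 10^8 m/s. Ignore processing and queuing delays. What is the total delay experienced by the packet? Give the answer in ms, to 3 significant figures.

121 ms

Transmission delay = L/R = 16040 / 18000000 = 0.891111 ms.
Propagation delay = d/s = 36000000 m / 300000000 m/s = 120 ms.
Total = 121 ms.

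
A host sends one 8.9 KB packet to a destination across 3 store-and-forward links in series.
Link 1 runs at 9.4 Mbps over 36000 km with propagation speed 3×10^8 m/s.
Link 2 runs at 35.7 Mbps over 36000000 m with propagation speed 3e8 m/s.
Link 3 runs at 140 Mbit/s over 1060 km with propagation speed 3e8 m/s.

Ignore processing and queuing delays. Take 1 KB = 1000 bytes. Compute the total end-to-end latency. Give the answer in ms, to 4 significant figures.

L = 71200 bits.
Transmission delays (L/R per hop): 7.57447, 1.9944, 0.508571 ms; sum = 10.0774 ms.
Propagation delays (d/s per hop): 120, 120, 3.53333 ms; sum = 243.533 ms.
End-to-end = 253.6 ms.

253.6 ms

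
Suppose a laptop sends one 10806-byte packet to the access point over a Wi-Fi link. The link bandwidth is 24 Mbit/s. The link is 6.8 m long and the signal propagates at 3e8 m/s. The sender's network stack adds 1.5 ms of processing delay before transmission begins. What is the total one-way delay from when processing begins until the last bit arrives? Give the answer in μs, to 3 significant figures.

5100 μs

L = 10806 × 8 = 86448 bits.
Transmission delay = L/R = 86448 / 24000000 = 3602 μs.
Propagation delay = d/s = 6.8 m / 300000000 m/s = 0.0226667 μs.
Plus processing delay 1.5 ms = 1500 μs.
Total = 5100 μs.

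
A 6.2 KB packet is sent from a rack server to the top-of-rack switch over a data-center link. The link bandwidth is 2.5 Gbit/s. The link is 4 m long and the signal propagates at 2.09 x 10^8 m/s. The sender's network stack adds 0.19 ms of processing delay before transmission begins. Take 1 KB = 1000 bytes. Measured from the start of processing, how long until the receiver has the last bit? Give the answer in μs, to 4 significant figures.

L = 49600 bits.
Transmission delay = L/R = 49600 / 2500000000 = 19.84 μs.
Propagation delay = d/s = 4 m / 209000000 m/s = 0.0191388 μs.
Plus processing delay 0.19 ms = 190 μs.
Total = 209.9 μs.

209.9 μs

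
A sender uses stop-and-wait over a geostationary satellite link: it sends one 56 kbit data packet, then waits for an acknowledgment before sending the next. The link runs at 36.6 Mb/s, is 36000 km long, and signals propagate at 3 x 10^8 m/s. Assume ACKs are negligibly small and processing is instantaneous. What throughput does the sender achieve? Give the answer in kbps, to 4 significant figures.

231.9 kbps

t_tx = L/R = 56000/36600000 = 0.00153005 s.
t_prop = 36000000/300000000 = 0.12 s; RTT = 0.24 s.
Cycle = t_tx + RTT = 0.24153 s.
Throughput = L / cycle = 56000 / 0.24153 = 231.9 kbps.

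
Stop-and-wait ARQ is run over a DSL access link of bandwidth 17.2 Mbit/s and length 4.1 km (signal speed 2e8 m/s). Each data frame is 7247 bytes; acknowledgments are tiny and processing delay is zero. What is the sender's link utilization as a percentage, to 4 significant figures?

t_tx = L/R = 57976/17200000 = 0.0033707 s.
t_prop = 4100/200000000 = 2.05e-05 s; RTT = 4.1e-05 s.
Cycle = t_tx + RTT = 0.0034117 s.
Utilization = t_tx / cycle = 0.0033707/0.0034117 = 98.80 %.

98.80 %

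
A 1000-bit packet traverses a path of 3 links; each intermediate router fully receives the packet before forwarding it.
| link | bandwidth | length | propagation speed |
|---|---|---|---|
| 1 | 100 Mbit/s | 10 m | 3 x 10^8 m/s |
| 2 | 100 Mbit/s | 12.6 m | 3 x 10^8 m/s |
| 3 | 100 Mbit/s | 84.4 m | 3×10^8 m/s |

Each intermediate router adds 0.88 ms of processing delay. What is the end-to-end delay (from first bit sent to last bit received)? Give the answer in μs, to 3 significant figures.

1790 μs

Transmission delay per hop = L/R = 1000/100000000 = 10 μs; 3 hops → 30 μs.
Propagation delays (d/s per hop): 0.0333333, 0.042, 0.281333 μs; sum = 0.356667 μs.
Processing at 2 router(s): 2 × 0.88 ms = 1760 μs.
End-to-end = 1790 μs.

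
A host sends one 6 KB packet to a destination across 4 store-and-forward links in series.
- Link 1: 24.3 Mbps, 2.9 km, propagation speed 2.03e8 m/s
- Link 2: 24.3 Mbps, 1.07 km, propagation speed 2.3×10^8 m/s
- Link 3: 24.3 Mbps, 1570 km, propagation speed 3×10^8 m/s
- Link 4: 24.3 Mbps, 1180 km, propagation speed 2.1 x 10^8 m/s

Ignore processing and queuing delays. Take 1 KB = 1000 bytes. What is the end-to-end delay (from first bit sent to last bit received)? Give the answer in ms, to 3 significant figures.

18.8 ms

L = 48000 bits.
Transmission delay per hop = L/R = 48000/24300000 = 1.97531 ms; 4 hops → 7.90123 ms.
Propagation delays (d/s per hop): 0.0142857, 0.00465217, 5.23333, 5.61905 ms; sum = 10.8713 ms.
End-to-end = 18.8 ms.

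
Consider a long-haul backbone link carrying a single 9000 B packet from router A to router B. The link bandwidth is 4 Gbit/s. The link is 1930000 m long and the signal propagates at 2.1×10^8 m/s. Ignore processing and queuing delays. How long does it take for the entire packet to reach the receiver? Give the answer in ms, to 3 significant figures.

L = 9000 × 8 = 72000 bits.
Transmission delay = L/R = 72000 / 4000000000 = 0.018 ms.
Propagation delay = d/s = 1930000 m / 210000000 m/s = 9.19048 ms.
Total = 9.21 ms.

9.21 ms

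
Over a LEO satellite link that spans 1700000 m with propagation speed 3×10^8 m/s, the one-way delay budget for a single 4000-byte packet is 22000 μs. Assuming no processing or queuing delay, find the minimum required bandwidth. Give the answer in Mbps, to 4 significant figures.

1.959 Mbps

L = 32000 bits.
Propagation delay = 1700000 / 300000000 = 5666.67 μs.
Transmission budget = 22000 − 5666.67 = 16333.3 μs.
R ≥ L / t_tx = 32000 bits / 0.0163333 s = 1.959 Mbps.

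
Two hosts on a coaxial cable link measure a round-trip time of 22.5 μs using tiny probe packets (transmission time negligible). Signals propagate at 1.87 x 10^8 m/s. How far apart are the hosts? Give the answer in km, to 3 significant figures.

One-way propagation = RTT/2 = 11.25 μs.
d = s × t = 187000000 × 1.125e-05 = 2.10 km.

2.10 km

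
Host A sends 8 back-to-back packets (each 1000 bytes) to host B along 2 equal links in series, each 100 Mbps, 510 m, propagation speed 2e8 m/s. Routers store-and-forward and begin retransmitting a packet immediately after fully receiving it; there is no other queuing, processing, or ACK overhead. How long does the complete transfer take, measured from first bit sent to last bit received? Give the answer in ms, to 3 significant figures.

0.725 ms

Per-hop transmission t_tx = L/R = 8000/100000000 = 0.08 ms.
Per-hop propagation t_prop = 510/200000000 = 0.00255 ms.
Pipeline fill: first packet needs 2·t_tx to clear all hops; remaining 7 packets each add one t_tx.
Total = (2+8-1)·t_tx + 2·t_prop = 9·0.08 + 2·0.00255 = 0.725 ms.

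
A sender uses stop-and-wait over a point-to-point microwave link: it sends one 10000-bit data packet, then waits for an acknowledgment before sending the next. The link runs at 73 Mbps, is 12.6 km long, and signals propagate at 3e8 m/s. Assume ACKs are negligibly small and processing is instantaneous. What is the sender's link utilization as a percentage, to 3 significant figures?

62.0 %

t_tx = L/R = 10000/73000000 = 0.000136986 s.
t_prop = 12600/300000000 = 4.2e-05 s; RTT = 8.4e-05 s.
Cycle = t_tx + RTT = 0.000220986 s.
Utilization = t_tx / cycle = 0.000136986/0.000220986 = 62.0 %.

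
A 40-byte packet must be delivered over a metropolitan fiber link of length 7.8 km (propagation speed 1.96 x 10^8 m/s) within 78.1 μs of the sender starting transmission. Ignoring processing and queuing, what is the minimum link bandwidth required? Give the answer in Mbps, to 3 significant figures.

8.35 Mbps

L = 320 bits.
Propagation delay = 7800 / 196000000 = 39.7959 μs.
Transmission budget = 78.1 − 39.7959 = 38.3041 μs.
R ≥ L / t_tx = 320 bits / 3.83041e-05 s = 8.35 Mbps.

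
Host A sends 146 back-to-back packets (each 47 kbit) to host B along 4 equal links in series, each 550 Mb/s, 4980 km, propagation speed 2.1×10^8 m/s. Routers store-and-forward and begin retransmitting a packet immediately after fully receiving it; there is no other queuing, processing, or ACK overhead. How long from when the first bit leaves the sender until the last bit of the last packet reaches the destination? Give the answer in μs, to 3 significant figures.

108000 μs

Per-hop transmission t_tx = L/R = 47000/550000000 = 85.4545 μs.
Per-hop propagation t_prop = 4980000/210000000 = 23714.3 μs.
Pipeline fill: first packet needs 4·t_tx to clear all hops; remaining 145 packets each add one t_tx.
Total = (4+146-1)·t_tx + 4·t_prop = 149·85.4545 + 4·23714.3 = 108000 μs.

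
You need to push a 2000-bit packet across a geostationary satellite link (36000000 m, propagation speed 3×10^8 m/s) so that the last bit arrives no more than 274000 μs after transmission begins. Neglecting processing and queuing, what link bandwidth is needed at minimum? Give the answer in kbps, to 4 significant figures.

Propagation delay = 36000000 / 300000000 = 120000 μs.
Transmission budget = 274000 − 120000 = 154000 μs.
R ≥ L / t_tx = 2000 bits / 0.154 s = 12.99 kbps.

12.99 kbps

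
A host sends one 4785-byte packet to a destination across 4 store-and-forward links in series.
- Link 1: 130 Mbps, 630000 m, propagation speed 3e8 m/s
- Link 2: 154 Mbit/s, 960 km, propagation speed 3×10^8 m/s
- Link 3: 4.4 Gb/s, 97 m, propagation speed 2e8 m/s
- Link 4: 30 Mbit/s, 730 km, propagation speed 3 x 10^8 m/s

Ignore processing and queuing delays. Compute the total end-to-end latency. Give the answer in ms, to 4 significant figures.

L = 4785 × 8 = 38280 bits.
Transmission delays (L/R per hop): 0.294462, 0.248571, 0.0087, 1.276 ms; sum = 1.82773 ms.
Propagation delays (d/s per hop): 2.1, 3.2, 0.000485, 2.43333 ms; sum = 7.73382 ms.
End-to-end = 9.562 ms.

9.562 ms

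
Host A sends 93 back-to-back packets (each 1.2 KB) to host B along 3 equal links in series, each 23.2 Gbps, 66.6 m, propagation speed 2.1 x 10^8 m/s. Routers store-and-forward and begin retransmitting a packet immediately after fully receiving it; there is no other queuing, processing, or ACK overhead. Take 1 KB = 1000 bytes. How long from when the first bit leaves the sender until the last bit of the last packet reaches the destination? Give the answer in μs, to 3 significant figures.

Per-hop transmission t_tx = L/R = 9600/23200000000 = 0.413793 μs.
Per-hop propagation t_prop = 66.6/210000000 = 0.317143 μs.
Pipeline fill: first packet needs 3·t_tx to clear all hops; remaining 92 packets each add one t_tx.
Total = (3+93-1)·t_tx + 3·t_prop = 95·0.413793 + 3·0.317143 = 40.3 μs.

40.3 μs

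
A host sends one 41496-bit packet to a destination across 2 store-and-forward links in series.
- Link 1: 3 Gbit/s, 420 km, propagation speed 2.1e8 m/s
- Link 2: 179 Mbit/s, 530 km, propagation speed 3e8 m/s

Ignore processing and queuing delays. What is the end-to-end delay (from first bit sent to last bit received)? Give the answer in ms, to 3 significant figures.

Transmission delays (L/R per hop): 0.013832, 0.231821 ms; sum = 0.245653 ms.
Propagation delays (d/s per hop): 2, 1.76667 ms; sum = 3.76667 ms.
End-to-end = 4.01 ms.

4.01 ms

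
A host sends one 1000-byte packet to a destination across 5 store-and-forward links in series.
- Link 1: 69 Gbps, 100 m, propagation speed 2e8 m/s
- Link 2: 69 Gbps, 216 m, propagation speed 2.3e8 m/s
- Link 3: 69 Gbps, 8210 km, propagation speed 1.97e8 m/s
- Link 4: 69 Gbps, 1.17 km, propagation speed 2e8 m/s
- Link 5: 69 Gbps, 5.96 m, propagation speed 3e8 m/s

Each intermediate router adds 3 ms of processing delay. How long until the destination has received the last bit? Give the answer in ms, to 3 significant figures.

53.7 ms

L = 1000 × 8 = 8000 bits.
Transmission delay per hop = L/R = 8000/69000000000 = 0.000115942 ms; 5 hops → 0.00057971 ms.
Propagation delays (d/s per hop): 0.0005, 0.00093913, 41.6751, 0.00585, 1.98667e-05 ms; sum = 41.6824 ms.
Processing at 4 router(s): 4 × 3 ms = 12 ms.
End-to-end = 53.7 ms.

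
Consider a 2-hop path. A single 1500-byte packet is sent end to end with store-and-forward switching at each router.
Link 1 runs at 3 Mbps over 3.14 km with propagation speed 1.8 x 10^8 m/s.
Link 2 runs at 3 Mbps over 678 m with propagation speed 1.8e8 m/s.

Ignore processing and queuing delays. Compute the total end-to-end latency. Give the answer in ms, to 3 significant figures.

L = 1500 × 8 = 12000 bits.
Transmission delay per hop = L/R = 12000/3000000 = 4 ms; 2 hops → 8 ms.
Propagation delays (d/s per hop): 0.0174444, 0.00376667 ms; sum = 0.0212111 ms.
End-to-end = 8.02 ms.

8.02 ms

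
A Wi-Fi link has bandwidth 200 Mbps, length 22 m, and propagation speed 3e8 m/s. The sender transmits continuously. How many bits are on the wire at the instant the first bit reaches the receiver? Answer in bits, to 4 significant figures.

14.67 bits

Propagation delay = 22 / 300000000 = 7.33333e-08 s.
BDP = R × t_prop = 200000000 × 7.33333e-08 = 14.6667 bits.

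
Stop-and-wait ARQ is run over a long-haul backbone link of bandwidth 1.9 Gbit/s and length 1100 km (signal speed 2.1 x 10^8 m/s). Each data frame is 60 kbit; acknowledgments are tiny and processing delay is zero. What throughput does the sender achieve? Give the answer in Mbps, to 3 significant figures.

5.71 Mbps

t_tx = L/R = 60000/1900000000 = 3.15789e-05 s.
t_prop = 1100000/210000000 = 0.0052381 s; RTT = 0.0104762 s.
Cycle = t_tx + RTT = 0.0105078 s.
Throughput = L / cycle = 60000 / 0.0105078 = 5.71 Mbps.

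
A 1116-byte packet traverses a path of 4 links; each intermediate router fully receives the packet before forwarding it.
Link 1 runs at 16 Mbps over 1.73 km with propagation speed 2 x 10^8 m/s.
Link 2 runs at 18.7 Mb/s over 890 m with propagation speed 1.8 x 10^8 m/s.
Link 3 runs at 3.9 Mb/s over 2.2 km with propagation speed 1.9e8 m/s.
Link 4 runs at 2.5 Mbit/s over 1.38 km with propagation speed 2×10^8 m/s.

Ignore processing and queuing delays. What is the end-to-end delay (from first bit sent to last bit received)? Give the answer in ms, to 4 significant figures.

L = 1116 × 8 = 8928 bits.
Transmission delays (L/R per hop): 0.558, 0.477433, 2.28923, 3.5712 ms; sum = 6.89586 ms.
Propagation delays (d/s per hop): 0.00865, 0.00494444, 0.0115789, 0.0069 ms; sum = 0.0320734 ms.
End-to-end = 6.928 ms.

6.928 ms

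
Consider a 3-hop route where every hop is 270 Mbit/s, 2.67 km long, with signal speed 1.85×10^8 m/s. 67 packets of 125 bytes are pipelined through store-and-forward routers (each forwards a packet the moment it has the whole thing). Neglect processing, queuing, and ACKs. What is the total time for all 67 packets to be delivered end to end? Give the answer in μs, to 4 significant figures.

298.9 μs

Per-hop transmission t_tx = L/R = 1000/270000000 = 3.7037 μs.
Per-hop propagation t_prop = 2670/185000000 = 14.4324 μs.
Pipeline fill: first packet needs 3·t_tx to clear all hops; remaining 66 packets each add one t_tx.
Total = (3+67-1)·t_tx + 3·t_prop = 69·3.7037 + 3·14.4324 = 298.9 μs.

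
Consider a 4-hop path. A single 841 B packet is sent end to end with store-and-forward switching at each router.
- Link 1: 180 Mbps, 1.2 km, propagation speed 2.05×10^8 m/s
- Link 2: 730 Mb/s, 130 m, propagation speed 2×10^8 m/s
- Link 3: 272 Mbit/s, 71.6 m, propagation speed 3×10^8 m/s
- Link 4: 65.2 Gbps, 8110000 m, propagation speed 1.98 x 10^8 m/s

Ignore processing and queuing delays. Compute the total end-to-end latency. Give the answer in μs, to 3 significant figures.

L = 841 × 8 = 6728 bits.
Transmission delays (L/R per hop): 37.3778, 9.21644, 24.7353, 0.10319 μs; sum = 71.4327 μs.
Propagation delays (d/s per hop): 5.85366, 0.65, 0.238667, 40959.6 μs; sum = 40966.3 μs.
End-to-end = 41000 μs.

41000 μs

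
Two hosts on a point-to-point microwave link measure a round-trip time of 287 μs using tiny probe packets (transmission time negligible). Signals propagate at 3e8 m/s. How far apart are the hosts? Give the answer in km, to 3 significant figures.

43.1 km

One-way propagation = RTT/2 = 143.5 μs.
d = s × t = 300000000 × 0.0001435 = 43.1 km.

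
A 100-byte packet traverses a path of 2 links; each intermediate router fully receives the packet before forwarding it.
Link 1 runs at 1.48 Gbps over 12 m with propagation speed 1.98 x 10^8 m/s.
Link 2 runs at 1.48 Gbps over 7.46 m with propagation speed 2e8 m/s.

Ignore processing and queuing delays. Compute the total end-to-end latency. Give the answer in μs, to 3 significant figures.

1.18 μs

L = 100 × 8 = 800 bits.
Transmission delay per hop = L/R = 800/1480000000 = 0.540541 μs; 2 hops → 1.08108 μs.
Propagation delays (d/s per hop): 0.0606061, 0.0373 μs; sum = 0.0979061 μs.
End-to-end = 1.18 μs.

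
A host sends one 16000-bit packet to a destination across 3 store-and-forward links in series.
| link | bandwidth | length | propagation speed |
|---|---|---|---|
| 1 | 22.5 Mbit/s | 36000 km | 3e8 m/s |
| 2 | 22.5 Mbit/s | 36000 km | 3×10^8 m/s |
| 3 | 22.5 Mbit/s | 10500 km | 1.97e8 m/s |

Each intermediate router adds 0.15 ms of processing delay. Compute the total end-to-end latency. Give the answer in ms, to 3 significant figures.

296 ms

Transmission delay per hop = L/R = 16000/22500000 = 0.711111 ms; 3 hops → 2.13333 ms.
Propagation delays (d/s per hop): 120, 120, 53.2995 ms; sum = 293.299 ms.
Processing at 2 router(s): 2 × 0.15 ms = 0.3 ms.
End-to-end = 296 ms.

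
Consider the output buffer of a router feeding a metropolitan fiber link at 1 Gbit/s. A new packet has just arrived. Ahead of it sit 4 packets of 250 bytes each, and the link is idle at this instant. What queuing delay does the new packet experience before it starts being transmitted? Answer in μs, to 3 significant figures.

8.00 μs

Each queued packet: L/R = 2000/1000000000 = 2 μs.
4 queued → 8 μs.
Queuing delay = 8.00 μs.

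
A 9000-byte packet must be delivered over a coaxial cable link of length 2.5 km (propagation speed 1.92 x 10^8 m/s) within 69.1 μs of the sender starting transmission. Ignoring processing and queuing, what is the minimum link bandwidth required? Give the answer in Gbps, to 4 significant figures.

L = 72000 bits.
Propagation delay = 2500 / 192000000 = 13.0208 μs.
Transmission budget = 69.1 − 13.0208 = 56.0792 μs.
R ≥ L / t_tx = 72000 bits / 5.60792e-05 s = 1.284 Gbps.

1.284 Gbps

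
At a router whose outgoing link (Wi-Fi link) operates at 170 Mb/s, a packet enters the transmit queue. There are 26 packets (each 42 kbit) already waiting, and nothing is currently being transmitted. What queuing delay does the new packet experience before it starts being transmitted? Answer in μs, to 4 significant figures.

Each queued packet: L/R = 42000/170000000 = 247.059 μs.
26 queued → 6423.53 μs.
Queuing delay = 6424 μs.

6424 μs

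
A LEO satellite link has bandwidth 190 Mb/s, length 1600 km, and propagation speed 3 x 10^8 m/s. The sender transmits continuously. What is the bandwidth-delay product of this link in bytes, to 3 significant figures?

127000 bytes

Propagation delay = 1600000 / 300000000 = 0.00533333 s.
BDP = R × t_prop = 190000000 × 0.00533333 = 1013330 bits.
In bytes: 1013330/8 = 127000 bytes.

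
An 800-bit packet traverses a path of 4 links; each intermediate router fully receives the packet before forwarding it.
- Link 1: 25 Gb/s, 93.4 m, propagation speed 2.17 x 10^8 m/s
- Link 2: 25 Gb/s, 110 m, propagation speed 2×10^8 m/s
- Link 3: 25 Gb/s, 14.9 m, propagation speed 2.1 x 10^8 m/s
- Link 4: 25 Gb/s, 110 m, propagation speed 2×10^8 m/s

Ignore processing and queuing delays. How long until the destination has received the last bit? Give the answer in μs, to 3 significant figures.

Transmission delay per hop = L/R = 800/25000000000 = 0.032 μs; 4 hops → 0.128 μs.
Propagation delays (d/s per hop): 0.430415, 0.55, 0.0709524, 0.55 μs; sum = 1.60137 μs.
End-to-end = 1.73 μs.

1.73 μs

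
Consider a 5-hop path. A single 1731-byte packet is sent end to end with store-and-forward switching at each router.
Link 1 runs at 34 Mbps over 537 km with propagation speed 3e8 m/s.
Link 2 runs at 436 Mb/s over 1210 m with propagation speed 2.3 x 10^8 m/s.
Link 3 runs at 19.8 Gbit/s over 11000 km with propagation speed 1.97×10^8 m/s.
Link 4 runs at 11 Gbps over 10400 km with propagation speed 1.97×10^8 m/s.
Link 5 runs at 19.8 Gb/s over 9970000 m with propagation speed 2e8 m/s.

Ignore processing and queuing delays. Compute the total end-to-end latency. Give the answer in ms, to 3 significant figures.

161 ms

L = 1731 × 8 = 13848 bits.
Transmission delays (L/R per hop): 0.407294, 0.0317615, 0.000699394, 0.00125891, 0.000699394 ms; sum = 0.441713 ms.
Propagation delays (d/s per hop): 1.79, 0.00526087, 55.8376, 52.7919, 49.85 ms; sum = 160.275 ms.
End-to-end = 161 ms.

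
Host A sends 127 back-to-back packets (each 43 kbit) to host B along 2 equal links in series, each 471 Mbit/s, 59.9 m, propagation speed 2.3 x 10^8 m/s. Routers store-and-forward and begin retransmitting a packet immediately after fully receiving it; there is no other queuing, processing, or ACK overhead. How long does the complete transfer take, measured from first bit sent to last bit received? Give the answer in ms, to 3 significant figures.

Per-hop transmission t_tx = L/R = 43000/471000000 = 0.0912951 ms.
Per-hop propagation t_prop = 59.9/2.3e+08 = 0.000260435 ms.
Pipeline fill: first packet needs 2·t_tx to clear all hops; remaining 126 packets each add one t_tx.
Total = (2+127-1)·t_tx + 2·t_prop = 128·0.0912951 + 2·0.000260435 = 11.7 ms.

11.7 ms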